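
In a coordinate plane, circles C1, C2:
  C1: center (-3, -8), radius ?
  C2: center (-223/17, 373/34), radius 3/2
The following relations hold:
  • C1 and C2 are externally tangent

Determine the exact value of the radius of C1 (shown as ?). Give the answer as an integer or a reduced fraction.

1. [ext C1·C2]  r_C1² + 3r_C1 − 460 = 0  ⇒  r_C1 = 20 (r>0 drops 1)

20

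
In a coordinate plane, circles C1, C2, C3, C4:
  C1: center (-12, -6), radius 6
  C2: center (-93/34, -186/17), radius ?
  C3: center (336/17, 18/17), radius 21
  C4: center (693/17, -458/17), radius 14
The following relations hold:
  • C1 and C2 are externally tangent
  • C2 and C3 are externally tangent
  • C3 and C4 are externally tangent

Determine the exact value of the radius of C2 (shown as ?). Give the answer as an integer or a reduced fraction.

9/2

1. [ext C1·C2]  r_C2² + 12r_C2 − 297/4 = 0  ⇒  r_C2 = 9/2 (r>0 drops 1)
2. [ext C2·C3]  r_C2² + 42r_C2 − 837/4 = 0  ⇒  r_C2 = 9/2 (r>0 drops 1)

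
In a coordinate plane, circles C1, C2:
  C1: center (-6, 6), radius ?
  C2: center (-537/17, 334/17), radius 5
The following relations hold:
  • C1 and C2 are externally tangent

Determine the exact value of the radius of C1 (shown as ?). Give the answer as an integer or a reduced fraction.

1. [ext C1·C2]  r_C1² + 10r_C1 − 816 = 0  ⇒  r_C1 = 24 (r>0 drops 1)

24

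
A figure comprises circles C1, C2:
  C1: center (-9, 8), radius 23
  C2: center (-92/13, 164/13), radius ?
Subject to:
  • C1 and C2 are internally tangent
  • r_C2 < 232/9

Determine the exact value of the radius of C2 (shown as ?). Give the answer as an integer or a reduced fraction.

1. [int C1,C2]  r_C2² − 46r_C2 + 504 = 0  ⇒  r_C2 = 18 or 28
2. given r_C2 < 232/9: keep 18

18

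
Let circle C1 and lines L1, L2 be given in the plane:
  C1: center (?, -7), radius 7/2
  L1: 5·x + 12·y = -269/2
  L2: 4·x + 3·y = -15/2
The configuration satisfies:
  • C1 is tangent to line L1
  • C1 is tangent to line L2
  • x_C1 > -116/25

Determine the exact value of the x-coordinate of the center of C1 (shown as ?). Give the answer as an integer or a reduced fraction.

-1

1. [C1‖L1]  x_C1² + (101/5)x_C1 + 96/5 = 0  ⇒  x_C1 = -96/5 or -1
2. [C1‖L2]  x_C1² − (27/4)x_C1 − 31/4 = 0  ⇒  x_C1 = -1 or 31/4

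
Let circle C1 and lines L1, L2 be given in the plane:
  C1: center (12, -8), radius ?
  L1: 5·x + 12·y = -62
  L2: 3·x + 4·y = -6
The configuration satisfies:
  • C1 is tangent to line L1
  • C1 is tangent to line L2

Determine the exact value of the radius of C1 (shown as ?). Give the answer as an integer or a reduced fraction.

2

1. [C1‖L1]  r_C1² − 4 = 0  ⇒  r_C1 = 2 (r>0 drops 1)
2. [C1‖L2]  r_C1² − 4 = 0  ⇒  r_C1 = 2 (r>0 drops 1)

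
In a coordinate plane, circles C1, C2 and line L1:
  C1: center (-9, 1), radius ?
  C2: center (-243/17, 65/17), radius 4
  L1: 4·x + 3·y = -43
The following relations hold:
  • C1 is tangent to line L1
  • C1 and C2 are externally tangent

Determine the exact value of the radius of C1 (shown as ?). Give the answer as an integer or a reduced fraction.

2

1. [C1‖L1]  r_C1² − 4 = 0  ⇒  r_C1 = 2 (r>0 drops 1)
2. [ext C1·C2]  r_C1² + 8r_C1 − 20 = 0  ⇒  r_C1 = 2 (r>0 drops 1)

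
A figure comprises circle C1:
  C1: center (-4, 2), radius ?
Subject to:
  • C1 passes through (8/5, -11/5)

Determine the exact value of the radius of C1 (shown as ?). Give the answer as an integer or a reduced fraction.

7

1. [C1∋P]  r_C1² − 49 = 0  ⇒  r_C1 = 7 (r>0 drops 1)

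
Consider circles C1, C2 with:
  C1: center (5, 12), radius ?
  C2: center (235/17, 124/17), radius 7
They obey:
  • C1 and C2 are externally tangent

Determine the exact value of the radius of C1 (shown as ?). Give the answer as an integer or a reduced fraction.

1. [ext C1·C2]  r_C1² + 14r_C1 − 51 = 0  ⇒  r_C1 = 3 (r>0 drops 1)

3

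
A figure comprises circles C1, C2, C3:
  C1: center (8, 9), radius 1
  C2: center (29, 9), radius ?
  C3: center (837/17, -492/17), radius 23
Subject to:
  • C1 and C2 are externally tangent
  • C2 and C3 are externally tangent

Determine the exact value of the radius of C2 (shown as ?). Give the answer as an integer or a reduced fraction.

20

1. [ext C1·C2]  r_C2² + 2r_C2 − 440 = 0  ⇒  r_C2 = 20 (r>0 drops 1)
2. [ext C2·C3]  r_C2² + 46r_C2 − 1320 = 0  ⇒  r_C2 = 20 (r>0 drops 1)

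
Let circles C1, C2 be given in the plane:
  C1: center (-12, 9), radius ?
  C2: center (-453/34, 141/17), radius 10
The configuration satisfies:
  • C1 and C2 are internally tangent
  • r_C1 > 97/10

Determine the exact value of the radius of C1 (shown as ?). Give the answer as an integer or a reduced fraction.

1. [int C1,C2]  r_C1² − 20r_C1 + 391/4 = 0  ⇒  r_C1 = 17/2 or 23/2
2. given r_C1 > 97/10: keep 23/2

23/2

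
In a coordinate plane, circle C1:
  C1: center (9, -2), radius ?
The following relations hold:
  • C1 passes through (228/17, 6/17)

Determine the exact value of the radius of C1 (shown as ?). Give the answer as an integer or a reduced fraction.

5

1. [C1∋P]  r_C1² − 25 = 0  ⇒  r_C1 = 5 (r>0 drops 1)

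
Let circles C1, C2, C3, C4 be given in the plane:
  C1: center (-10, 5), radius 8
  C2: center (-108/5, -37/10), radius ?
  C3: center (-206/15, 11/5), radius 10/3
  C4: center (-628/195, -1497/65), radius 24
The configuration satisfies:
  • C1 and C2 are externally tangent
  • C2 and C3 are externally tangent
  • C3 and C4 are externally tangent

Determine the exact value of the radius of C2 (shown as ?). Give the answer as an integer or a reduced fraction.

13/2

1. [ext C1·C2]  r_C2² + 16r_C2 − 585/4 = 0  ⇒  r_C2 = 13/2 (r>0 drops 1)
2. [ext C2·C3]  r_C2² + (20/3)r_C2 − 1027/12 = 0  ⇒  r_C2 = 13/2 (r>0 drops 1)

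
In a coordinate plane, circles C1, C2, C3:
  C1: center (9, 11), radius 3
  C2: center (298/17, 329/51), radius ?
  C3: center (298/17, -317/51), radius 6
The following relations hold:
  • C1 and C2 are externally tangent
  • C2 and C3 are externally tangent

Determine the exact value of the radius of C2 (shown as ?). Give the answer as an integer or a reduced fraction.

20/3

1. [ext C1·C2]  r_C2² + 6r_C2 − 760/9 = 0  ⇒  r_C2 = 20/3 (r>0 drops 1)
2. [ext C2·C3]  r_C2² + 12r_C2 − 1120/9 = 0  ⇒  r_C2 = 20/3 (r>0 drops 1)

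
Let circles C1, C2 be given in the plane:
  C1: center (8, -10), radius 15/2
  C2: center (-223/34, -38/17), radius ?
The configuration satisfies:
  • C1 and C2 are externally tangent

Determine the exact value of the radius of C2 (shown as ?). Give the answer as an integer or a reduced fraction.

1. [ext C1·C2]  r_C2² + 15r_C2 − 216 = 0  ⇒  r_C2 = 9 (r>0 drops 1)

9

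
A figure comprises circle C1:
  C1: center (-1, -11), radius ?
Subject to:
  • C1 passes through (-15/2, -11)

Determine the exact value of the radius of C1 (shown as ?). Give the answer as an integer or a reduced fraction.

1. [C1∋P]  r_C1² − 169/4 = 0  ⇒  r_C1 = 13/2 (r>0 drops 1)

13/2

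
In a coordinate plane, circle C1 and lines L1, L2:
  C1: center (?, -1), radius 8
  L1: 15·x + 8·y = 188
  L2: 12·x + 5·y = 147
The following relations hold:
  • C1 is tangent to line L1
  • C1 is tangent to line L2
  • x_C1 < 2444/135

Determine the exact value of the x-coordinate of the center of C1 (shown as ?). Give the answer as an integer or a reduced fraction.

4

1. [C1‖L1]  x_C1² − (392/15)x_C1 + 1328/15 = 0  ⇒  x_C1 = 4 or 332/15
2. [C1‖L2]  x_C1² − (76/3)x_C1 + 256/3 = 0  ⇒  x_C1 = 4 or 64/3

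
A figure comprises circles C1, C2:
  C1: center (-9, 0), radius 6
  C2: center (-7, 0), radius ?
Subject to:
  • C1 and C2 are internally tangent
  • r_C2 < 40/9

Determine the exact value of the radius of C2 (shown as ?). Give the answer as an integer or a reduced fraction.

1. [int C1,C2]  r_C2² − 12r_C2 + 32 = 0  ⇒  r_C2 = 4 or 8
2. given r_C2 < 40/9: keep 4

4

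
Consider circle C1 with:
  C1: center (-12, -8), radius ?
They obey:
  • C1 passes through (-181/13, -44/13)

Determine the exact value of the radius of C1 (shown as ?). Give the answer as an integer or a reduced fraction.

1. [C1∋P]  r_C1² − 25 = 0  ⇒  r_C1 = 5 (r>0 drops 1)

5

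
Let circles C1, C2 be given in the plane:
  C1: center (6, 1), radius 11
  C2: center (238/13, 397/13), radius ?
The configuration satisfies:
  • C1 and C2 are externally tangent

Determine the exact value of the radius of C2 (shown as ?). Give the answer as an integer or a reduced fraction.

1. [ext C1·C2]  r_C2² + 22r_C2 − 903 = 0  ⇒  r_C2 = 21 (r>0 drops 1)

21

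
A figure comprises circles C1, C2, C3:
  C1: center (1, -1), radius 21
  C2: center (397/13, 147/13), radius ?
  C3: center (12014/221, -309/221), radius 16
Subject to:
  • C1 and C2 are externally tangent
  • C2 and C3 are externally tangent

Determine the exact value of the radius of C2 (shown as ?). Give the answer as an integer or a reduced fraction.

11

1. [ext C1·C2]  r_C2² + 42r_C2 − 583 = 0  ⇒  r_C2 = 11 (r>0 drops 1)
2. [ext C2·C3]  r_C2² + 32r_C2 − 473 = 0  ⇒  r_C2 = 11 (r>0 drops 1)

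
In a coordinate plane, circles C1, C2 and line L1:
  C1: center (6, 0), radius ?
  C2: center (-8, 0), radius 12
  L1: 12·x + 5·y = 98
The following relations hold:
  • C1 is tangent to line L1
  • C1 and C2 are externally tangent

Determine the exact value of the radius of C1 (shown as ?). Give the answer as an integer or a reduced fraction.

1. [C1‖L1]  r_C1² − 4 = 0  ⇒  r_C1 = 2 (r>0 drops 1)
2. [ext C1·C2]  r_C1² + 24r_C1 − 52 = 0  ⇒  r_C1 = 2 (r>0 drops 1)

2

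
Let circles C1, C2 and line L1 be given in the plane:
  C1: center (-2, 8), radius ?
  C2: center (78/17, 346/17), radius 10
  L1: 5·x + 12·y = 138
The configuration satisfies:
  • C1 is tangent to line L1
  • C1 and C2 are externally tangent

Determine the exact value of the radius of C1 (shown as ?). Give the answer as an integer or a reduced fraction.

1. [C1‖L1]  r_C1² − 16 = 0  ⇒  r_C1 = 4 (r>0 drops 1)
2. [ext C1·C2]  r_C1² + 20r_C1 − 96 = 0  ⇒  r_C1 = 4 (r>0 drops 1)

4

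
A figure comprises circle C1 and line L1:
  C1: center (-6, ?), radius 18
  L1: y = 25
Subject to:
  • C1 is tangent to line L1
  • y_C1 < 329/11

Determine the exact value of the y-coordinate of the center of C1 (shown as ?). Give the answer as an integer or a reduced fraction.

7

1. [C1‖L1]  y_C1² − 50y_C1 + 301 = 0  ⇒  y_C1 = 7 or 43
2. given y_C1 < 329/11: keep 7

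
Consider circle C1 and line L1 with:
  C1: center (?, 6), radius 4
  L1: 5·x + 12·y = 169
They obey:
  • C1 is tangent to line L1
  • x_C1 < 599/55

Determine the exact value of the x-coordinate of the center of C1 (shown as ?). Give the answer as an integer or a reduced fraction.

1. [C1‖L1]  x_C1² − (194/5)x_C1 + 1341/5 = 0  ⇒  x_C1 = 9 or 149/5
2. given x_C1 < 599/55: keep 9

9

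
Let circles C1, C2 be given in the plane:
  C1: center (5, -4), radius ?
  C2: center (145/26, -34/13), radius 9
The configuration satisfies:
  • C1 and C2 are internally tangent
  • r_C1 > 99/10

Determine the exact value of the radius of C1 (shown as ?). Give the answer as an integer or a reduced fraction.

21/2

1. [int C1,C2]  r_C1² − 18r_C1 + 315/4 = 0  ⇒  r_C1 = 15/2 or 21/2
2. given r_C1 > 99/10: keep 21/2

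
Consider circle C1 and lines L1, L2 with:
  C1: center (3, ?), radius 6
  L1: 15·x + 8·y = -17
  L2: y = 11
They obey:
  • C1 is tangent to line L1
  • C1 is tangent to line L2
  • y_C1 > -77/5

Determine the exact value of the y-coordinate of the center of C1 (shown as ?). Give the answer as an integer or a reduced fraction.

1. [C1‖L1]  y_C1² + (31/2)y_C1 − 205/2 = 0  ⇒  y_C1 = -41/2 or 5
2. [C1‖L2]  y_C1² − 22y_C1 + 85 = 0  ⇒  y_C1 = 5 or 17

5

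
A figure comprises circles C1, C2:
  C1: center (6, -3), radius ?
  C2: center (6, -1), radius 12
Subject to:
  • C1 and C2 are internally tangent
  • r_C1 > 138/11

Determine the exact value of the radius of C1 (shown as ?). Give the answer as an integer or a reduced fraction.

1. [int C1,C2]  r_C1² − 24r_C1 + 140 = 0  ⇒  r_C1 = 10 or 14
2. given r_C1 > 138/11: keep 14

14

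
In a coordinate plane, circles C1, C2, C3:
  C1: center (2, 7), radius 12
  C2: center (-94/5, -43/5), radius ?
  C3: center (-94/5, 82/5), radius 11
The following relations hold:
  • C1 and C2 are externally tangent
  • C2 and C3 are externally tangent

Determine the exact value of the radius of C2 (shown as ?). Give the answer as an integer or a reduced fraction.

1. [ext C1·C2]  r_C2² + 24r_C2 − 532 = 0  ⇒  r_C2 = 14 (r>0 drops 1)
2. [ext C2·C3]  r_C2² + 22r_C2 − 504 = 0  ⇒  r_C2 = 14 (r>0 drops 1)

14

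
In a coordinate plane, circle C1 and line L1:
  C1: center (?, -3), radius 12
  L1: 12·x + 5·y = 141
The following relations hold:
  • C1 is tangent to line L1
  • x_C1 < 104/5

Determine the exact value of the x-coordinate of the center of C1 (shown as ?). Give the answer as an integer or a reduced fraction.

1. [C1‖L1]  x_C1² − 26x_C1 = 0  ⇒  x_C1 = 0 or 26
2. given x_C1 < 104/5: keep 0

0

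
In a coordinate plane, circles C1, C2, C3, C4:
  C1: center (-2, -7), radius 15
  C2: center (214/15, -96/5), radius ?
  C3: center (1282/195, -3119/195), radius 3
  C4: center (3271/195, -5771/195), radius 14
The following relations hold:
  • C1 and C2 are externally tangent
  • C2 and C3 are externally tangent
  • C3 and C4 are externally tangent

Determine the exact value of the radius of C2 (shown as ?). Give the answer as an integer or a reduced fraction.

16/3

1. [ext C1·C2]  r_C2² + 30r_C2 − 1696/9 = 0  ⇒  r_C2 = 16/3 (r>0 drops 1)
2. [ext C2·C3]  r_C2² + 6r_C2 − 544/9 = 0  ⇒  r_C2 = 16/3 (r>0 drops 1)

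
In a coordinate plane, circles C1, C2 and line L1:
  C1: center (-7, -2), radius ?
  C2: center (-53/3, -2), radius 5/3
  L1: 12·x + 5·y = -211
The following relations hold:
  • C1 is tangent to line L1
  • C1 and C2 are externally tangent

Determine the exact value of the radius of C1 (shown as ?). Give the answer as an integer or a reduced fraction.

9

1. [C1‖L1]  r_C1² − 81 = 0  ⇒  r_C1 = 9 (r>0 drops 1)
2. [ext C1·C2]  r_C1² + (10/3)r_C1 − 111 = 0  ⇒  r_C1 = 9 (r>0 drops 1)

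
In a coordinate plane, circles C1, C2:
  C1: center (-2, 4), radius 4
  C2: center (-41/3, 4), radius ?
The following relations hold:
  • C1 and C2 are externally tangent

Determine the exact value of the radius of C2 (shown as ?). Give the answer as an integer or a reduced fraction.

23/3

1. [ext C1·C2]  r_C2² + 8r_C2 − 1081/9 = 0  ⇒  r_C2 = 23/3 (r>0 drops 1)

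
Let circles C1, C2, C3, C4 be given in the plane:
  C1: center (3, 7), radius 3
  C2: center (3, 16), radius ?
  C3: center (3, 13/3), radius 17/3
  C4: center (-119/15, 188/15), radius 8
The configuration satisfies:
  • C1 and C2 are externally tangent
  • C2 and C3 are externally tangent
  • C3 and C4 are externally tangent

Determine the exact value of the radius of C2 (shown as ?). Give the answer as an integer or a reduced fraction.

1. [ext C1·C2]  r_C2² + 6r_C2 − 72 = 0  ⇒  r_C2 = 6 (r>0 drops 1)
2. [ext C2·C3]  r_C2² + (34/3)r_C2 − 104 = 0  ⇒  r_C2 = 6 (r>0 drops 1)

6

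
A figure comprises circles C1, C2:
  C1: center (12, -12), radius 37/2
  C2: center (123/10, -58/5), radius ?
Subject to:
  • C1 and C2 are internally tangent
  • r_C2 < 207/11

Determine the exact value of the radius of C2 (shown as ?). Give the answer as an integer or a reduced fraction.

1. [int C1,C2]  r_C2² − 37r_C2 + 342 = 0  ⇒  r_C2 = 18 or 19
2. given r_C2 < 207/11: keep 18

18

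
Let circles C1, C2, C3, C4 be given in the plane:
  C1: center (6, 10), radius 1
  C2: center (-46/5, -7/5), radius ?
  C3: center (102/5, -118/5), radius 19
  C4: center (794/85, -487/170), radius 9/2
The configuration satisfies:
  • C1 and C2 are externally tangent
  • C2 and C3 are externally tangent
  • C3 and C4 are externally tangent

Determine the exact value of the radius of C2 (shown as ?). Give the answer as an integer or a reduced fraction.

1. [ext C1·C2]  r_C2² + 2r_C2 − 360 = 0  ⇒  r_C2 = 18 (r>0 drops 1)
2. [ext C2·C3]  r_C2² + 38r_C2 − 1008 = 0  ⇒  r_C2 = 18 (r>0 drops 1)

18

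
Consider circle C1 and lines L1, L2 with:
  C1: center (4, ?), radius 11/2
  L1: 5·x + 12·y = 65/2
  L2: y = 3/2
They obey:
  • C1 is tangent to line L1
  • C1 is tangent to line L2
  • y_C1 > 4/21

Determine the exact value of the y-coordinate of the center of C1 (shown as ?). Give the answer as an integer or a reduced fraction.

1. [C1‖L1]  y_C1² − (25/12)y_C1 − 413/12 = 0  ⇒  y_C1 = -59/12 or 7
2. [C1‖L2]  y_C1² − 3y_C1 − 28 = 0  ⇒  y_C1 = -4 or 7

7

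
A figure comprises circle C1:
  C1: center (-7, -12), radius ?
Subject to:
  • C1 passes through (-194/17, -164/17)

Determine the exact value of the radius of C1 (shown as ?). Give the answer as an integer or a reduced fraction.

1. [C1∋P]  r_C1² − 25 = 0  ⇒  r_C1 = 5 (r>0 drops 1)

5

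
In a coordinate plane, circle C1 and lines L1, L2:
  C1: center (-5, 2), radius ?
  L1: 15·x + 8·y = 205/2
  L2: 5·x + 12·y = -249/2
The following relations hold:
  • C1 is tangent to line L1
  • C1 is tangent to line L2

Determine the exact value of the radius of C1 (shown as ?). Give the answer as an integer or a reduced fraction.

1. [C1‖L1]  r_C1² − 361/4 = 0  ⇒  r_C1 = 19/2 (r>0 drops 1)
2. [C1‖L2]  r_C1² − 361/4 = 0  ⇒  r_C1 = 19/2 (r>0 drops 1)

19/2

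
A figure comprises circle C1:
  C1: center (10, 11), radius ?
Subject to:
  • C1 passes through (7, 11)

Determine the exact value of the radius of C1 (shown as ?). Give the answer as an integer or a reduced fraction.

3

1. [C1∋P]  r_C1² − 9 = 0  ⇒  r_C1 = 3 (r>0 drops 1)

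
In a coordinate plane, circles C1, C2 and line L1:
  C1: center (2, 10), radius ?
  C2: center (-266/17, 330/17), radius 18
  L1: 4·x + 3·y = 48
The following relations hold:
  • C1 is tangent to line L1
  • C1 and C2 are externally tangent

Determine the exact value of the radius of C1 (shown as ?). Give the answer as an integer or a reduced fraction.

2

1. [C1‖L1]  r_C1² − 4 = 0  ⇒  r_C1 = 2 (r>0 drops 1)
2. [ext C1·C2]  r_C1² + 36r_C1 − 76 = 0  ⇒  r_C1 = 2 (r>0 drops 1)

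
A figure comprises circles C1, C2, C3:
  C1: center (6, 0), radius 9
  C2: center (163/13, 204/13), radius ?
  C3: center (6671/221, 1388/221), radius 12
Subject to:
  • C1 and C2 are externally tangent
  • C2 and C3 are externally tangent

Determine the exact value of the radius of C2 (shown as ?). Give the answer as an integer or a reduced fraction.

8

1. [ext C1·C2]  r_C2² + 18r_C2 − 208 = 0  ⇒  r_C2 = 8 (r>0 drops 1)
2. [ext C2·C3]  r_C2² + 24r_C2 − 256 = 0  ⇒  r_C2 = 8 (r>0 drops 1)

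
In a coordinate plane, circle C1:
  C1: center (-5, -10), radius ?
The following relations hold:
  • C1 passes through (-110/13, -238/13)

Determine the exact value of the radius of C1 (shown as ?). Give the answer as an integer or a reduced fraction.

9

1. [C1∋P]  r_C1² − 81 = 0  ⇒  r_C1 = 9 (r>0 drops 1)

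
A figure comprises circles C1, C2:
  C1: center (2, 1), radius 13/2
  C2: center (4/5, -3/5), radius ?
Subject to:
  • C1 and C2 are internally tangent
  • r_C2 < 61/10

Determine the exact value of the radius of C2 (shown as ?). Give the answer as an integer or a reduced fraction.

1. [int C1,C2]  r_C2² − 13r_C2 + 153/4 = 0  ⇒  r_C2 = 9/2 or 17/2
2. given r_C2 < 61/10: keep 9/2

9/2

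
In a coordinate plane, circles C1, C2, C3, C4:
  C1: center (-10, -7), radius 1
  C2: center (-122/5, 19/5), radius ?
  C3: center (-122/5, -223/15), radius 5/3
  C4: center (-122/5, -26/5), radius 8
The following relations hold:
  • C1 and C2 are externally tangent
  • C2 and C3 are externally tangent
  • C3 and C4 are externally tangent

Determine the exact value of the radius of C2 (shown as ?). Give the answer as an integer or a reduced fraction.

1. [ext C1·C2]  r_C2² + 2r_C2 − 323 = 0  ⇒  r_C2 = 17 (r>0 drops 1)
2. [ext C2·C3]  r_C2² + (10/3)r_C2 − 1037/3 = 0  ⇒  r_C2 = 17 (r>0 drops 1)

17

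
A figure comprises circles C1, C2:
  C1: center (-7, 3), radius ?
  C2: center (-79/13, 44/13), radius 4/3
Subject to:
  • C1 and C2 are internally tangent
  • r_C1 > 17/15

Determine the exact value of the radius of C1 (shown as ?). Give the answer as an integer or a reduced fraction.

1. [int C1,C2]  r_C1² − (8/3)r_C1 + 7/9 = 0  ⇒  r_C1 = 1/3 or 7/3
2. given r_C1 > 17/15: keep 7/3

7/3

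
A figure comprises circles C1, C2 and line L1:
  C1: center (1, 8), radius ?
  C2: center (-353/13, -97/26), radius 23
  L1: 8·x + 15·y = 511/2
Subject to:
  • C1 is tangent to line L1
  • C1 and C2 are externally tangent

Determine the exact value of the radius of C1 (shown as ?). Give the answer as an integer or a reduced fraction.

1. [C1‖L1]  r_C1² − 225/4 = 0  ⇒  r_C1 = 15/2 (r>0 drops 1)
2. [ext C1·C2]  r_C1² + 46r_C1 − 1605/4 = 0  ⇒  r_C1 = 15/2 (r>0 drops 1)

15/2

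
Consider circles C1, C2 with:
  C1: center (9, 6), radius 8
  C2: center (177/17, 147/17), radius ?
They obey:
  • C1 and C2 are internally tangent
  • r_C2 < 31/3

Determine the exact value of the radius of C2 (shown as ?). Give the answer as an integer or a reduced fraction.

1. [int C1,C2]  r_C2² − 16r_C2 + 55 = 0  ⇒  r_C2 = 5 or 11
2. given r_C2 < 31/3: keep 5

5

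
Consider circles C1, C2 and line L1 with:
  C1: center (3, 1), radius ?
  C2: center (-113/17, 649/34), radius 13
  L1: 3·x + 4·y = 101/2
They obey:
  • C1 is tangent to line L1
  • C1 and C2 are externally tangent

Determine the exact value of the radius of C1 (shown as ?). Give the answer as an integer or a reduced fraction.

15/2

1. [C1‖L1]  r_C1² − 225/4 = 0  ⇒  r_C1 = 15/2 (r>0 drops 1)
2. [ext C1·C2]  r_C1² + 26r_C1 − 1005/4 = 0  ⇒  r_C1 = 15/2 (r>0 drops 1)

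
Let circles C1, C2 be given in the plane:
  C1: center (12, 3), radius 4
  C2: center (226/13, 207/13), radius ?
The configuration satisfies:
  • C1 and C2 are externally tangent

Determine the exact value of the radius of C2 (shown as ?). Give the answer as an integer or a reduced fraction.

1. [ext C1·C2]  r_C2² + 8r_C2 − 180 = 0  ⇒  r_C2 = 10 (r>0 drops 1)

10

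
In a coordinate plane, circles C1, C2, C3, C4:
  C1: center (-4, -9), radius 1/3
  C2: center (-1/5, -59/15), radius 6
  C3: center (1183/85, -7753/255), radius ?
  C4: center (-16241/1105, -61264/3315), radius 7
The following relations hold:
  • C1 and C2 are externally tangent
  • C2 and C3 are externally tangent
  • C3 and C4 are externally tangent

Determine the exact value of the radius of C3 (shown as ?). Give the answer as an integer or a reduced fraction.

1. [ext C2·C3]  r_C3² + 12r_C3 − 864 = 0  ⇒  r_C3 = 24 (r>0 drops 1)
2. [ext C3·C4]  r_C3² + 14r_C3 − 912 = 0  ⇒  r_C3 = 24 (r>0 drops 1)

24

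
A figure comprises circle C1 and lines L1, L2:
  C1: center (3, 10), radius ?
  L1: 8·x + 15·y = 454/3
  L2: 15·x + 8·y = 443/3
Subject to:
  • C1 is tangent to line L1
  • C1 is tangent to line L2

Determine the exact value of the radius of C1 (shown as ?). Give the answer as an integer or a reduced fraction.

4/3

1. [C1‖L1]  r_C1² − 16/9 = 0  ⇒  r_C1 = 4/3 (r>0 drops 1)
2. [C1‖L2]  r_C1² − 16/9 = 0  ⇒  r_C1 = 4/3 (r>0 drops 1)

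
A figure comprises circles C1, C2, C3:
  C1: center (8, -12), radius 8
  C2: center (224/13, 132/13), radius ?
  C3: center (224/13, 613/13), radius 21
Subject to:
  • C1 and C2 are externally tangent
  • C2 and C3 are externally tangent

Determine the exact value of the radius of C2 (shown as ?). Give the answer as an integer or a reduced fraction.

16

1. [ext C1·C2]  r_C2² + 16r_C2 − 512 = 0  ⇒  r_C2 = 16 (r>0 drops 1)
2. [ext C2·C3]  r_C2² + 42r_C2 − 928 = 0  ⇒  r_C2 = 16 (r>0 drops 1)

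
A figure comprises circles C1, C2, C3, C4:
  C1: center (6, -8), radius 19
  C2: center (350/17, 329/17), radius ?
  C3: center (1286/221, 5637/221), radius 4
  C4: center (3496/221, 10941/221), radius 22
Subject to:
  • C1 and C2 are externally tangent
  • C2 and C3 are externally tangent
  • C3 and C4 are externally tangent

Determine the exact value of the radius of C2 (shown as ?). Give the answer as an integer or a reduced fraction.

12

1. [ext C1·C2]  r_C2² + 38r_C2 − 600 = 0  ⇒  r_C2 = 12 (r>0 drops 1)
2. [ext C2·C3]  r_C2² + 8r_C2 − 240 = 0  ⇒  r_C2 = 12 (r>0 drops 1)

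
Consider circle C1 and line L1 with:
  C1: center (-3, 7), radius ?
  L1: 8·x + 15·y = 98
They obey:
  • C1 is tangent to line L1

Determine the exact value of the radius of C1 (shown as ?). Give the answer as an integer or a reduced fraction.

1

1. [C1‖L1]  r_C1² − 1 = 0  ⇒  r_C1 = 1 (r>0 drops 1)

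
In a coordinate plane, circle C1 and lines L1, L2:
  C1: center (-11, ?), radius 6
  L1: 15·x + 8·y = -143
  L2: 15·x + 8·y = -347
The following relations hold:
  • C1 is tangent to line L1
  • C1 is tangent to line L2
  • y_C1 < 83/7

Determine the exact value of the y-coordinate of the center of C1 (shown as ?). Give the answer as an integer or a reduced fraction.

-10

1. [C1‖L1]  y_C1² − (11/2)y_C1 − 155 = 0  ⇒  y_C1 = -10 or 31/2
2. [C1‖L2]  y_C1² + (91/2)y_C1 + 355 = 0  ⇒  y_C1 = -71/2 or -10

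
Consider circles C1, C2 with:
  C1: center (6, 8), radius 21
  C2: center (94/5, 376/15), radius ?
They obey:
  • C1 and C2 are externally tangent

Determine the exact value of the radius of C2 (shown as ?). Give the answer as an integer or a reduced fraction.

1. [ext C1·C2]  r_C2² + 42r_C2 − 127/9 = 0  ⇒  r_C2 = 1/3 (r>0 drops 1)

1/3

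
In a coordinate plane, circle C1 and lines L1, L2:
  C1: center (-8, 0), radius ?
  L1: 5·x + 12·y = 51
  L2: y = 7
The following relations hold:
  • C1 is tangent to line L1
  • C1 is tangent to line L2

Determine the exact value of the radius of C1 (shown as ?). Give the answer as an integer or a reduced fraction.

1. [C1‖L1]  r_C1² − 49 = 0  ⇒  r_C1 = 7 (r>0 drops 1)
2. [C1‖L2]  r_C1² − 49 = 0  ⇒  r_C1 = 7 (r>0 drops 1)

7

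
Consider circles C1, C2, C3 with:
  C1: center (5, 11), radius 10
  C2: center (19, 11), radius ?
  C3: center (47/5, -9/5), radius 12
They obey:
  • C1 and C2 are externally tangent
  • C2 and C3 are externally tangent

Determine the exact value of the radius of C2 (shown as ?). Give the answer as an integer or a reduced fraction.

1. [ext C1·C2]  r_C2² + 20r_C2 − 96 = 0  ⇒  r_C2 = 4 (r>0 drops 1)
2. [ext C2·C3]  r_C2² + 24r_C2 − 112 = 0  ⇒  r_C2 = 4 (r>0 drops 1)

4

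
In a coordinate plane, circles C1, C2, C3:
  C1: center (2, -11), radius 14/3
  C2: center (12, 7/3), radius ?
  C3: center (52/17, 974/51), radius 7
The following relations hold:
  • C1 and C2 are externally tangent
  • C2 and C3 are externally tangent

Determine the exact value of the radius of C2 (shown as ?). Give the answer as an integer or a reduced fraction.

12

1. [ext C1·C2]  r_C2² + (28/3)r_C2 − 256 = 0  ⇒  r_C2 = 12 (r>0 drops 1)
2. [ext C2·C3]  r_C2² + 14r_C2 − 312 = 0  ⇒  r_C2 = 12 (r>0 drops 1)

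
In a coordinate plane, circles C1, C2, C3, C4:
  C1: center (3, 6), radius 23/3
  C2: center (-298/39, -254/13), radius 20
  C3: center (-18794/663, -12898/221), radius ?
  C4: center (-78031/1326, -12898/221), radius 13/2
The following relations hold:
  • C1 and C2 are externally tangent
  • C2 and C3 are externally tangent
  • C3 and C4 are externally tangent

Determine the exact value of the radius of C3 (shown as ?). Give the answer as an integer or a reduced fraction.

24

1. [ext C2·C3]  r_C3² + 40r_C3 − 1536 = 0  ⇒  r_C3 = 24 (r>0 drops 1)
2. [ext C3·C4]  r_C3² + 13r_C3 − 888 = 0  ⇒  r_C3 = 24 (r>0 drops 1)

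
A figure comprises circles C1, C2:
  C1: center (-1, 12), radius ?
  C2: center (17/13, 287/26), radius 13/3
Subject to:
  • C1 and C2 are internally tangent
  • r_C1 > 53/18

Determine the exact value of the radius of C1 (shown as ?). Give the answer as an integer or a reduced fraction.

41/6

1. [int C1,C2]  r_C1² − (26/3)r_C1 + 451/36 = 0  ⇒  r_C1 = 11/6 or 41/6
2. given r_C1 > 53/18: keep 41/6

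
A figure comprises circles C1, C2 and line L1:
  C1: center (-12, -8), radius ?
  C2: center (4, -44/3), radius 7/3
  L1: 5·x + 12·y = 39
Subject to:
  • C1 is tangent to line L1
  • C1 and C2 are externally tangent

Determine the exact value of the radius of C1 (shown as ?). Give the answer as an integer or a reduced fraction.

15

1. [C1‖L1]  r_C1² − 225 = 0  ⇒  r_C1 = 15 (r>0 drops 1)
2. [ext C1·C2]  r_C1² + (14/3)r_C1 − 295 = 0  ⇒  r_C1 = 15 (r>0 drops 1)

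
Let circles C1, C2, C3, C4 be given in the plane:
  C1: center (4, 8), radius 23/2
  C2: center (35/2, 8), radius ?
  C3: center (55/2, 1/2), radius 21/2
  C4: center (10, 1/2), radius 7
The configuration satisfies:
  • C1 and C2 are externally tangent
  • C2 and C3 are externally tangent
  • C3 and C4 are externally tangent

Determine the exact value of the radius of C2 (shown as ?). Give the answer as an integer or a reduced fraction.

2

1. [ext C1·C2]  r_C2² + 23r_C2 − 50 = 0  ⇒  r_C2 = 2 (r>0 drops 1)
2. [ext C2·C3]  r_C2² + 21r_C2 − 46 = 0  ⇒  r_C2 = 2 (r>0 drops 1)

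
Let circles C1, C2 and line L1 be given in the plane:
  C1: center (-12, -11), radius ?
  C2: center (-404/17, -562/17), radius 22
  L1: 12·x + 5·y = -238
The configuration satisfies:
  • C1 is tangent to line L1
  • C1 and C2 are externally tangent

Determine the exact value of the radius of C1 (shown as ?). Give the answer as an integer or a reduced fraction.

1. [C1‖L1]  r_C1² − 9 = 0  ⇒  r_C1 = 3 (r>0 drops 1)
2. [ext C1·C2]  r_C1² + 44r_C1 − 141 = 0  ⇒  r_C1 = 3 (r>0 drops 1)

3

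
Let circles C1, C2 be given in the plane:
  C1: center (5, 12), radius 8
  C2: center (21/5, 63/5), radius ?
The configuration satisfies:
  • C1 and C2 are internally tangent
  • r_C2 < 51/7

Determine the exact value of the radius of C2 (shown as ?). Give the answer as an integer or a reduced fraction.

7

1. [int C1,C2]  r_C2² − 16r_C2 + 63 = 0  ⇒  r_C2 = 7 or 9
2. given r_C2 < 51/7: keep 7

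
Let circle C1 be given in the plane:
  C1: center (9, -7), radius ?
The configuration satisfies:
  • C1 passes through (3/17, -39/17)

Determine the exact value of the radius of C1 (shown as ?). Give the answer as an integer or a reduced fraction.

10

1. [C1∋P]  r_C1² − 100 = 0  ⇒  r_C1 = 10 (r>0 drops 1)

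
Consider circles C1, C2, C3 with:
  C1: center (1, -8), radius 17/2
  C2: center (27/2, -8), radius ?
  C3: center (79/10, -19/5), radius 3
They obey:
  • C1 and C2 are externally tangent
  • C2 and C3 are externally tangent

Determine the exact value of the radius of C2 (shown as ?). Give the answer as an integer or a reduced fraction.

4

1. [ext C1·C2]  r_C2² + 17r_C2 − 84 = 0  ⇒  r_C2 = 4 (r>0 drops 1)
2. [ext C2·C3]  r_C2² + 6r_C2 − 40 = 0  ⇒  r_C2 = 4 (r>0 drops 1)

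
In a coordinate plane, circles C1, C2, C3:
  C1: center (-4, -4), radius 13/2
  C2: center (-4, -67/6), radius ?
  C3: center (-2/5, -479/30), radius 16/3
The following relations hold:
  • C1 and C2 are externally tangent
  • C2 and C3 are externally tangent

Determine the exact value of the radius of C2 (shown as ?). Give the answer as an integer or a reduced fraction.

1. [ext C1·C2]  r_C2² + 13r_C2 − 82/9 = 0  ⇒  r_C2 = 2/3 (r>0 drops 1)
2. [ext C2·C3]  r_C2² + (32/3)r_C2 − 68/9 = 0  ⇒  r_C2 = 2/3 (r>0 drops 1)

2/3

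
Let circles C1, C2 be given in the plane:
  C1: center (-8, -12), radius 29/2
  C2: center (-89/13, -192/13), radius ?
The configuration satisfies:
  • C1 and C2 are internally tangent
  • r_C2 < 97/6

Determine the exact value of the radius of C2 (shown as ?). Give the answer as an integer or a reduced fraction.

1. [int C1,C2]  r_C2² − 29r_C2 + 805/4 = 0  ⇒  r_C2 = 23/2 or 35/2
2. given r_C2 < 97/6: keep 23/2

23/2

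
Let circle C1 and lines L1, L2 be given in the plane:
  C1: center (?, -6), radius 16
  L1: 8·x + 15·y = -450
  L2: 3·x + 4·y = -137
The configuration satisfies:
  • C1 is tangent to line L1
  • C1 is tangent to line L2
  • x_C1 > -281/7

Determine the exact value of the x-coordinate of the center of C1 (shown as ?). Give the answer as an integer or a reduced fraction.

1. [C1‖L1]  x_C1² + 90x_C1 + 869 = 0  ⇒  x_C1 = -79 or -11
2. [C1‖L2]  x_C1² + (226/3)x_C1 + 2123/3 = 0  ⇒  x_C1 = -193/3 or -11

-11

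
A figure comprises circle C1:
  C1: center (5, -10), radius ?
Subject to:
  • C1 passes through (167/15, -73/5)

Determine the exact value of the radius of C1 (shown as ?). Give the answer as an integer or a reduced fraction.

1. [C1∋P]  r_C1² − 529/9 = 0  ⇒  r_C1 = 23/3 (r>0 drops 1)

23/3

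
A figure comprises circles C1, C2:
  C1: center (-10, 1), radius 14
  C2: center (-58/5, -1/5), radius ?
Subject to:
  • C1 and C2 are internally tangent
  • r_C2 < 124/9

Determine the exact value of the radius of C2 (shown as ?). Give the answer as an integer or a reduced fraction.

1. [int C1,C2]  r_C2² − 28r_C2 + 192 = 0  ⇒  r_C2 = 12 or 16
2. given r_C2 < 124/9: keep 12

12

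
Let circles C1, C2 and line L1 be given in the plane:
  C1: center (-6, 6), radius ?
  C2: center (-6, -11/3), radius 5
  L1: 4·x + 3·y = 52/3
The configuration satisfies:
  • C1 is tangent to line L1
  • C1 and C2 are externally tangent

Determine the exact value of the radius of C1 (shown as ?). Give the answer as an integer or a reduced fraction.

14/3

1. [C1‖L1]  r_C1² − 196/9 = 0  ⇒  r_C1 = 14/3 (r>0 drops 1)
2. [ext C1·C2]  r_C1² + 10r_C1 − 616/9 = 0  ⇒  r_C1 = 14/3 (r>0 drops 1)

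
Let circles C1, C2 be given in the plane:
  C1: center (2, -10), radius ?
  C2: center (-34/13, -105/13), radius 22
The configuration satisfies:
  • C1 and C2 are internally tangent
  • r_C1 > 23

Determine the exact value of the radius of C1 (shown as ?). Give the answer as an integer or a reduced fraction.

1. [int C1,C2]  r_C1² − 44r_C1 + 459 = 0  ⇒  r_C1 = 17 or 27
2. given r_C1 > 23: keep 27

27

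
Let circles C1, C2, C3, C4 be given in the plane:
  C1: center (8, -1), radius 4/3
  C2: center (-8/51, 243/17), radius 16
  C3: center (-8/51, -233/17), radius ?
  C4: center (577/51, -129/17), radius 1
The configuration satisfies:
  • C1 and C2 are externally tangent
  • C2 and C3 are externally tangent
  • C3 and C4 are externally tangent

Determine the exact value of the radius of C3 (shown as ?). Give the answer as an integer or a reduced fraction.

12

1. [ext C2·C3]  r_C3² + 32r_C3 − 528 = 0  ⇒  r_C3 = 12 (r>0 drops 1)
2. [ext C3·C4]  r_C3² + 2r_C3 − 168 = 0  ⇒  r_C3 = 12 (r>0 drops 1)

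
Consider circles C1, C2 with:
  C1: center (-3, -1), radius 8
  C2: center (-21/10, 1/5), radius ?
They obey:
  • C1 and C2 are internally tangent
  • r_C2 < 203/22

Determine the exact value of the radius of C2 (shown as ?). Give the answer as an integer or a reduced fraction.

13/2

1. [int C1,C2]  r_C2² − 16r_C2 + 247/4 = 0  ⇒  r_C2 = 13/2 or 19/2
2. given r_C2 < 203/22: keep 13/2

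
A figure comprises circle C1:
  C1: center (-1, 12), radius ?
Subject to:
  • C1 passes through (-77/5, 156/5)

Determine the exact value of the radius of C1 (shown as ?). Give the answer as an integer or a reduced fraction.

24

1. [C1∋P]  r_C1² − 576 = 0  ⇒  r_C1 = 24 (r>0 drops 1)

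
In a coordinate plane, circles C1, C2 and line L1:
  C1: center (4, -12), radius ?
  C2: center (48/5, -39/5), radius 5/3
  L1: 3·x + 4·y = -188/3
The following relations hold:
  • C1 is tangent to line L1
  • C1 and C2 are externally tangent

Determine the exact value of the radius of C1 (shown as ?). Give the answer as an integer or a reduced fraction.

1. [C1‖L1]  r_C1² − 256/9 = 0  ⇒  r_C1 = 16/3 (r>0 drops 1)
2. [ext C1·C2]  r_C1² + (10/3)r_C1 − 416/9 = 0  ⇒  r_C1 = 16/3 (r>0 drops 1)

16/3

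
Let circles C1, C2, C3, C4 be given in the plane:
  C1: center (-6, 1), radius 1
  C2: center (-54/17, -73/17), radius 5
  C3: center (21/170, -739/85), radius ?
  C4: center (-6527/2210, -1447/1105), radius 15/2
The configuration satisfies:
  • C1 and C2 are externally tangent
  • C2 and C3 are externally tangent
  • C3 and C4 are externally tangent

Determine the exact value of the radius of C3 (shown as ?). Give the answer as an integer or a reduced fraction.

1. [ext C2·C3]  r_C3² + 10r_C3 − 21/4 = 0  ⇒  r_C3 = 1/2 (r>0 drops 1)
2. [ext C3·C4]  r_C3² + 15r_C3 − 31/4 = 0  ⇒  r_C3 = 1/2 (r>0 drops 1)

1/2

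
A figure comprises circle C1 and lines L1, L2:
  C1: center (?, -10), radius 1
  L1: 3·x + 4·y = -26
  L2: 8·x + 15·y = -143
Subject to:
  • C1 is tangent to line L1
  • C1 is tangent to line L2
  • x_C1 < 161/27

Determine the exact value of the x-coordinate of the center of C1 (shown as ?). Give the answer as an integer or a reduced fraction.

3

1. [C1‖L1]  x_C1² − (28/3)x_C1 + 19 = 0  ⇒  x_C1 = 3 or 19/3
2. [C1‖L2]  x_C1² − (7/4)x_C1 − 15/4 = 0  ⇒  x_C1 = -5/4 or 3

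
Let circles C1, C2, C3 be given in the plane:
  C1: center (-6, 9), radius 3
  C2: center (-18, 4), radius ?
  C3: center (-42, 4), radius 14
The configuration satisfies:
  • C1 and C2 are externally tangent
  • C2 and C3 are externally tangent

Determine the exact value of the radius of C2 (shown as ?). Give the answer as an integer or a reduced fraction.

1. [ext C1·C2]  r_C2² + 6r_C2 − 160 = 0  ⇒  r_C2 = 10 (r>0 drops 1)
2. [ext C2·C3]  r_C2² + 28r_C2 − 380 = 0  ⇒  r_C2 = 10 (r>0 drops 1)

10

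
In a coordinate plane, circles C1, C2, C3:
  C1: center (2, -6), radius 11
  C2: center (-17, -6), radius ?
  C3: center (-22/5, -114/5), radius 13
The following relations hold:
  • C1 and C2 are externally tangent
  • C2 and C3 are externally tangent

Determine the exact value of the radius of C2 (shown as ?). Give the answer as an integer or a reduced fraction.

8

1. [ext C1·C2]  r_C2² + 22r_C2 − 240 = 0  ⇒  r_C2 = 8 (r>0 drops 1)
2. [ext C2·C3]  r_C2² + 26r_C2 − 272 = 0  ⇒  r_C2 = 8 (r>0 drops 1)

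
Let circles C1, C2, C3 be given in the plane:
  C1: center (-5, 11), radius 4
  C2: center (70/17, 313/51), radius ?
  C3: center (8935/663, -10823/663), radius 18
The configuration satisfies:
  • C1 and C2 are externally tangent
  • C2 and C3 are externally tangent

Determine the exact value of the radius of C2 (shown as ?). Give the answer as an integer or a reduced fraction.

1. [ext C1·C2]  r_C2² + 8r_C2 − 817/9 = 0  ⇒  r_C2 = 19/3 (r>0 drops 1)
2. [ext C2·C3]  r_C2² + 36r_C2 − 2413/9 = 0  ⇒  r_C2 = 19/3 (r>0 drops 1)

19/3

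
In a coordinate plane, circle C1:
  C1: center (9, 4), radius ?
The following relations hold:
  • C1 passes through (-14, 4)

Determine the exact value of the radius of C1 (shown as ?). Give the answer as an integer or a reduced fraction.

1. [C1∋P]  r_C1² − 529 = 0  ⇒  r_C1 = 23 (r>0 drops 1)

23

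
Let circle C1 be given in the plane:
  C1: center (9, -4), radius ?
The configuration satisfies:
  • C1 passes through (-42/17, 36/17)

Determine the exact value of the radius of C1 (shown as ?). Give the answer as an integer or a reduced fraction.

13

1. [C1∋P]  r_C1² − 169 = 0  ⇒  r_C1 = 13 (r>0 drops 1)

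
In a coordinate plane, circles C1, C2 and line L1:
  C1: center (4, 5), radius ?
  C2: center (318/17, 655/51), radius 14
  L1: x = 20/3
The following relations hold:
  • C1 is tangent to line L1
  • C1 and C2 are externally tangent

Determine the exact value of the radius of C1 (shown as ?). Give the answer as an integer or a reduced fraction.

8/3

1. [C1‖L1]  r_C1² − 64/9 = 0  ⇒  r_C1 = 8/3 (r>0 drops 1)
2. [ext C1·C2]  r_C1² + 28r_C1 − 736/9 = 0  ⇒  r_C1 = 8/3 (r>0 drops 1)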